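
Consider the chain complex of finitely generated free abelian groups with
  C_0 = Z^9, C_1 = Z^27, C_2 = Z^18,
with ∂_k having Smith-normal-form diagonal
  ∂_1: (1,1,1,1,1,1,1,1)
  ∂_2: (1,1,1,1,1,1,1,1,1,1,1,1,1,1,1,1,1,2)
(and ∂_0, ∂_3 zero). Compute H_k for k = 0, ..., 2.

H_0 = Z,  H_1 = Z ⊕ Z/2,  H_2 = 0.

H_0: b_0 = 9 − 0 − 8 = 1; torsion from ∂_1 factors > 1: none. So H_0 = Z.
H_1: b_1 = 27 − 8 − 18 = 1; torsion from ∂_2 factors > 1: [2]. So H_1 = Z ⊕ Z/2.
H_2: b_2 = 18 − 18 − 0 = 0; torsion from ∂_3 factors > 1: none. So H_2 = 0.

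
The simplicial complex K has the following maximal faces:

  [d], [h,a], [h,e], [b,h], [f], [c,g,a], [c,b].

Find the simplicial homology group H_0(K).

Take the total order a < b < c < d < e < f < g < h on the vertex set. Then K (dimension 2) consists of the simplices:

  0-simplices (8): a, b, c, d, e, f, g, h
  1-simplices (7): ac, ag, ah, bc, bh, cg, eh
  2-simplices (1): acg

so the chain groups are C_0 ≅ Z^8, C_1 ≅ Z^7, C_2 ≅ Z^1.

Boundary ∂_1: C_1 → C_0 maps an edge to its endpoints' difference, ∂[p,q] = q − p.
The resulting 8×7 matrix has rank 5, and its Smith normal form has invariant factors (1,1,1,1,1).

∂_2: C_2 → C_1 acts by ∂[p,q,r] = [q,r] − [p,r] + [p,q]. For instance
  ∂acg = cg − ag + ac.
As a 7×1 matrix over Z this has rank 1, with invariant factors (1).

From H_k ≅ ker(∂_k) / im(∂_{k+1}) we obtain:

  H_0: rank C_0 − rank ∂_1 = 8 − 5 = 3, and the invariant factors of ∂_1 are all 1, so H_0 = Z^3.

H_0 = Z^3.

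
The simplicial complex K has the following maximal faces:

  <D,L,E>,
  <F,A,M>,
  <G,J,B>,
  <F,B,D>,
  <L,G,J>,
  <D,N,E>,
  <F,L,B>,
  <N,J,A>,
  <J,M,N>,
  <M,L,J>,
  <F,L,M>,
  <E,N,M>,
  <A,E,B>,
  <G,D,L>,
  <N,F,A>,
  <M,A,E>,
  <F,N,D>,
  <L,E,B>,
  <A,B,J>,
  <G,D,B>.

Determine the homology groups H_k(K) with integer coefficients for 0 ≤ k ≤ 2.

We work with the vertex ordering A < B < D < E < F < G < J < L < M < N. The simplices of K, each written with vertices in increasing order, are:

  0-simplices (10): A, B, D, E, F, G, J, L, M, N
  1-simplices (30): AB, AE, AF, AJ, AM, AN, BD, BE, BF, BG, BJ, BL, DE, DF, DG, DL, DN, EL, EM, EN, FL, FM, FN, GJ, GL, JL, JM, JN, LM, MN
  2-simplices (20): ABE, ABJ, AEM, AFM, AFN, AJN, BDF, BDG, BEL, BFL, BGJ, DEL, DEN, DFN, DGL, EMN, FLM, GJL, JLM, JMN

so the chain groups are C_0 ≅ Z^10, C_1 ≅ Z^30, C_2 ≅ Z^20.

Boundary ∂_1: C_1 → C_0 sends each edge [p,q] (with p < q) to q − p.
The resulting 10×30 matrix has rank 9, and its Smith normal form has invariant factors (1,1,1,1,1,1,1,1,1).

∂_2: C_2 → C_1 acts by ∂[p,q,r] = [q,r] − [p,r] + [p,q]. For instance
  ∂DFN = FN − DN + DF,
  ∂FLM = LM − FM + FL.
The resulting 30×20 matrix has rank 20, and its Smith normal form has invariant factors (1,1,1,1,1,1,1,1,1,1,1,1,1,1,1,1,1,1,1,2).

From H_k ≅ ker(∂_k) / im(∂_{k+1}) we obtain:

  H_0: rank C_0 − rank ∂_1 = 10 − 9 = 1, and the invariant factors of ∂_1 are all 1, so H_0 ≅ Z.
  H_1: rank ker ∂_1 − rank ∂_2 = (30 − 9) − 20 = 1, and ∂_2 has invariant factor 2 > 1, so H_1 ≅ Z ⊕ Z/2Z.
  H_2: rank ker ∂_2 − rank ∂_3 = (20 − 20) − 0 = 0, and there is no ∂_3, so H_2 ≅ 0.

(K is a triangulation of the Klein bottle.)

H_0 = Z,  H_1 = Z ⊕ Z/2Z,  H_2 = 0.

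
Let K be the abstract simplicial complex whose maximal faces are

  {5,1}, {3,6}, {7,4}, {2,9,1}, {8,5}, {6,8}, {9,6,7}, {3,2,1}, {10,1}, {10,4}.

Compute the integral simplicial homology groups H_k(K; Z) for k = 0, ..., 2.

Take the total order 1 < 2 < 3 < 4 < 5 < 6 < 7 < 8 < 9 < 10 on the vertex set. Then K (dimension 2) consists of the simplices:

  0-simplices (10): [1], [2], [3], [4], [5], [6], [7], [8], [9], [10]
  1-simplices (15): [1,2], [1,3], [1,5], [1,9], [1,10], [2,3], [2,9], [3,6], [4,7], [4,10], [5,8], [6,7], [6,8], [6,9], [7,9]
  2-simplices (3): [1,2,3], [1,2,9], [6,7,9]

Hence C_0 ≅ Z^10, C_1 ≅ Z^15, C_2 ≅ Z^3.

∂_1: C_1 → C_0 is given by ∂[p,q] = [q] − [p].
The 10×15 boundary matrix has rank 9 and Smith normal form diag(1,1,1,1,1,1,1,1,1).

Boundary ∂_2: C_2 → C_1 maps a triangle to the signed sum of its edges. For instance
  ∂[1,2,3] = [2,3] − [1,3] + [1,2],
  ∂[1,2,9] = [2,9] − [1,9] + [1,2].
The resulting 15×3 matrix has rank 3, and its Smith normal form has invariant factors (1,1,1).

Reading off H_k = ker ∂_k / im ∂_{k+1}:

  H_0: rank C_0 − rank ∂_1 = 10 − 9 = 1, and the invariant factors of ∂_1 are all 1, so H_0 ≅ Z.
  H_1: rank ker ∂_1 − rank ∂_2 = (15 − 9) − 3 = 3, and the invariant factors of ∂_2 are all 1, so H_1 ≅ Z^3.
  H_2: rank ker ∂_2 − rank ∂_3 = (3 − 3) − 0 = 0, and there is no ∂_3, so H_2 ≅ 0.

H_0 = Z,  H_1 = Z^3,  H_2 = 0.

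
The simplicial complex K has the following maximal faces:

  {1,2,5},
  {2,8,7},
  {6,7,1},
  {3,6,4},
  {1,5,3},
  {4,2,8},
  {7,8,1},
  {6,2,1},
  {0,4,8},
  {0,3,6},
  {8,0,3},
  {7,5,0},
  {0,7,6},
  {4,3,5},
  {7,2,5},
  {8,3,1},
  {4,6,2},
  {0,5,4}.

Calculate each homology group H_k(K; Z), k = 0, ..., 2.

Fix the vertex order 0 < 1 < 2 < 3 < 4 < 5 < 6 < 7 < 8 and write every simplex with vertices in increasing order. Then dim K = 2 and the simplices of K are:

  0-simplices (9): [0], [1], [2], [3], [4], [5], [6], [7], [8]
  1-simplices (27): (27 of them)
  2-simplices (18): [0,3,6], [0,3,8], [0,4,5], [0,4,8], [0,5,7], [0,6,7], [1,2,5], [1,2,6], [1,3,5], [1,3,8], [1,6,7], [1,7,8], [2,4,6], [2,4,8], [2,5,7], [2,7,8], [3,4,5], [3,4,6]

so the chain groups are C_0 ≅ Z^9, C_1 ≅ Z^27, C_2 ≅ Z^18.

The boundary map ∂_1: C_1 → C_0 sends each edge [p,q] (with p < q) to q − p. For instance
  ∂[4,6] = [6] − [4].
This gives a 9×27 integer matrix of rank 8; reducing to Smith normal form yields diagonal entries (1,1,1,1,1,1,1,1).

∂_2: C_2 → C_1 sends each 2-simplex [p,q,r] to [q,r] − [p,r] + [p,q]. For instance
  ∂[0,3,6] = [3,6] − [0,6] + [0,3],
  ∂[0,6,7] = [6,7] − [0,7] + [0,6].
The 27×18 boundary matrix has rank 18 and Smith normal form diag(1,1,1,1,1,1,1,1,1,1,1,1,1,1,1,1,1,2).

Reading off H_k = ker ∂_k / im ∂_{k+1}:

  H_0: rank C_0 − rank ∂_1 = 9 − 8 = 1, and the invariant factors of ∂_1 are all 1, so H_0 ≅ Z.
  H_1: rank ker ∂_1 − rank ∂_2 = (27 − 8) − 18 = 1, and ∂_2 has invariant factor 2 > 1, so H_1 ≅ Z ⊕ Z/2Z.
  H_2: rank ker ∂_2 − rank ∂_3 = (18 − 18) − 0 = 0, and there is no ∂_3, so H_2 ≅ 0.

H_0 = Z,  H_1 = Z ⊕ Z/2Z,  H_2 = 0.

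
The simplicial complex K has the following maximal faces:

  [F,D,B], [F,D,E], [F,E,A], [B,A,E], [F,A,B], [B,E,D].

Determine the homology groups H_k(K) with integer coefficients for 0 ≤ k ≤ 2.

H_0 = Z,  H_1 = 0,  H_2 = Z.

We work with the vertex ordering A < B < D < E < F. The simplices of K, each written with vertices in increasing order, are:

  0-simplices (5): A, B, D, E, F
  1-simplices (9): AB, AE, AF, BD, BE, BF, DE, DF, EF
  2-simplices (6): ABE, ABF, AEF, BDE, BDF, DEF

Hence C_0 ≅ Z^5, C_1 ≅ Z^9, C_2 ≅ Z^6.

Boundary ∂_1: C_1 → C_0 sends each edge [p,q] (with p < q) to q − p.
The 5×9 boundary matrix has rank 4 and Smith normal form diag(1,1,1,1).

∂_2: C_2 → C_1 sends each 2-simplex [p,q,r] to [q,r] − [p,r] + [p,q]. For instance
  ∂DEF = EF − DF + DE,
  ∂BDE = DE − BE + BD.
This gives a 9×6 integer matrix of rank 5; reducing to Smith normal form yields diagonal entries (1,1,1,1,1).

Reading off H_k = ker ∂_k / im ∂_{k+1}:

  H_0: rank C_0 − rank ∂_1 = 5 − 4 = 1, and the invariant factors of ∂_1 are all 1, so H_0 ≅ Z.
  H_1: rank ker ∂_1 − rank ∂_2 = (9 − 4) − 5 = 0, and the invariant factors of ∂_2 are all 1, so H_1 ≅ 0.
  H_2: rank ker ∂_2 − rank ∂_3 = (6 − 5) − 0 = 1, and there is no ∂_3, so H_2 ≅ Z.

(K is a triangulation of the 2-sphere S^2.)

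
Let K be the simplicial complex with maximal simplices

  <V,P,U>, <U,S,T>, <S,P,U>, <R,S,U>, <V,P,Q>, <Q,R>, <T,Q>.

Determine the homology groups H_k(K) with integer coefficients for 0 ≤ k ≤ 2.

H_0 ≅ Z,  H_1 ≅ Z^2,  H_2 = 0.

Take the total order P < Q < R < S < T < U < V on the vertex set. Then K (dimension 2) consists of the simplices:

  0-simplices (7): P, Q, R, S, T, U, V
  1-simplices (13): PQ, PS, PU, PV, QR, QT, QV, RS, RU, ST, SU, TU, UV
  2-simplices (5): PQV, PSU, PUV, RSU, STU

so the chain groups are C_0 ≅ Z^7, C_1 ≅ Z^13, C_2 ≅ Z^5.

Boundary ∂_1: C_1 → C_0 maps an edge to its endpoints' difference, ∂[p,q] = q − p. For instance
  ∂RU = U − R.
This gives a 7×13 integer matrix of rank 6; reducing to Smith normal form yields diagonal entries (1,1,1,1,1,1).

∂_2: C_2 → C_1 maps a triangle to the signed sum of its edges. For instance
  ∂STU = TU − SU + ST,
  ∂PSU = SU − PU + PS.
As a 13×5 matrix over Z this has rank 5, with invariant factors (1,1,1,1,1).

Now H_k = ker ∂_k / im ∂_{k+1}, so:

  H_0: rank C_0 − rank ∂_1 = 7 − 6 = 1, and the invariant factors of ∂_1 are all 1, so H_0 ≅ Z.
  H_1: rank ker ∂_1 − rank ∂_2 = (13 − 6) − 5 = 2, and the invariant factors of ∂_2 are all 1, so H_1 ≅ Z^2.
  H_2: rank ker ∂_2 − rank ∂_3 = (5 − 5) − 0 = 0, and there is no ∂_3, so H_2 ≅ 0.

As a check, the Euler characteristic is 7 − 13 + 5 = -1, which agrees with 1 − 2 + 0 = -1.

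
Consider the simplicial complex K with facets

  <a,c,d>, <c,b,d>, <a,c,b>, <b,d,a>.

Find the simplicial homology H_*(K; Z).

H_0 ≅ Z,  H_1 = 0,  H_2 ≅ Z.

Order the vertices as a < b < c < d. Listing each simplex with vertices in this order, K has dimension 2 with simplices:

  0-simplices (4): a, b, c, d
  1-simplices (6): ab, ac, ad, bc, bd, cd
  2-simplices (4): abc, abd, acd, bcd

giving chain groups C_0 ≅ Z^4, C_1 ≅ Z^6, C_2 ≅ Z^4.

∂_1: C_1 → C_0 sends each edge [p,q] (with p < q) to q − p. For instance
  ∂ac = c − a.
This gives a 4×6 integer matrix of rank 3; reducing to Smith normal form yields diagonal entries (1,1,1).

∂_2: C_2 → C_1 acts by ∂[p,q,r] = [q,r] − [p,r] + [p,q]. For instance
  ∂bcd = cd − bd + bc,
  ∂abd = bd − ad + ab.
This gives a 6×4 integer matrix of rank 3; reducing to Smith normal form yields diagonal entries (1,1,1).

Reading off H_k = ker ∂_k / im ∂_{k+1}:

  H_0: rank C_0 − rank ∂_1 = 4 − 3 = 1, and the invariant factors of ∂_1 are all 1, so H_0 = Z.
  H_1: rank ker ∂_1 − rank ∂_2 = (6 − 3) − 3 = 0, and the invariant factors of ∂_2 are all 1, so H_1 = 0.
  H_2: rank ker ∂_2 − rank ∂_3 = (4 − 3) − 0 = 1, and there is no ∂_3, so H_2 = Z.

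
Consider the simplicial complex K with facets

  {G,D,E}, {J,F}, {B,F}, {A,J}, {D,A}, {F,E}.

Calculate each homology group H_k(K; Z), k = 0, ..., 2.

We work with the vertex ordering A < B < D < E < F < G < J. The simplices of K, each written with vertices in increasing order, are:

  0-simplices (7): A, B, D, E, F, G, J
  1-simplices (8): AD, AJ, BF, DE, DG, EF, EG, FJ
  2-simplices (1): DEG

giving chain groups C_0 ≅ Z^7, C_1 ≅ Z^8, C_2 ≅ Z^1.

Boundary ∂_1: C_1 → C_0 is given by ∂[p,q] = [q] − [p]. For instance
  ∂EF = F − E.
This gives a 7×8 integer matrix of rank 6; reducing to Smith normal form yields diagonal entries (1,1,1,1,1,1).

The boundary map ∂_2: C_2 → C_1 acts by ∂[p,q,r] = [q,r] − [p,r] + [p,q]. For instance
  ∂DEG = EG − DG + DE.
As a 8×1 matrix over Z this has rank 1, with invariant factors (1).

Computing H_k = (kernel of ∂_k) / (image of ∂_{k+1}):

  H_0: rank C_0 − rank ∂_1 = 7 − 6 = 1, and the invariant factors of ∂_1 are all 1, so H_0 = Z.
  H_1: rank ker ∂_1 − rank ∂_2 = (8 − 6) − 1 = 1, and the invariant factors of ∂_2 are all 1, so H_1 = Z.
  H_2: rank ker ∂_2 − rank ∂_3 = (1 − 1) − 0 = 0, and there is no ∂_3, so H_2 = 0.

H_0 ≅ Z,  H_1 ≅ Z,  H_2 = 0.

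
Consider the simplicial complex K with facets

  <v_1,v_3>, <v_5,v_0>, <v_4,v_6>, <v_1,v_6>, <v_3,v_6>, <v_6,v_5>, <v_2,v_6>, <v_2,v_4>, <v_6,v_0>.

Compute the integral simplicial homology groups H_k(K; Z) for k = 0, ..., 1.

H_0 = Z,  H_1 = Z^3.

K has 7 vertices, 9 edges.
rank ∂_0 = 0, rank ∂_1 = 6 ⇒ b_0 = 7 − 0 − 6 = 1; all invariant factors of ∂_1 are 1 so no torsion. So H_0 = Z.
rank ∂_1 = 6, rank ∂_2 = 0 ⇒ b_1 = 9 − 6 − 0 = 3. So H_1 = Z^3.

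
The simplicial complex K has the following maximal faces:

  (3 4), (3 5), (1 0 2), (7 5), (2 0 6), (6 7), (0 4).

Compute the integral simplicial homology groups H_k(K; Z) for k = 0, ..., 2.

H_0 ≅ Z,  H_1 ≅ Z,  H_2 = 0.

Take the total order 0 < 1 < 2 < 3 < 4 < 5 < 6 < 7 on the vertex set. Then K (dimension 2) consists of the simplices:

  0-simplices (8): [0], [1], [2], [3], [4], [5], [6], [7]
  1-simplices (10): [0,1], [0,2], [0,4], [0,6], [1,2], [2,6], [3,4], [3,5], [5,7], [6,7]
  2-simplices (2): [0,1,2], [0,2,6]

giving chain groups C_0 ≅ Z^8, C_1 ≅ Z^10, C_2 ≅ Z^2.

The boundary map ∂_1: C_1 → C_0 sends each edge [p,q] (with p < q) to q − p. For instance
  ∂[3,5] = [5] − [3].
The 8×10 boundary matrix has rank 7 and Smith normal form diag(1,1,1,1,1,1,1).

∂_2: C_2 → C_1 sends each 2-simplex [p,q,r] to [q,r] − [p,r] + [p,q]. For instance
  ∂[0,1,2] = [1,2] − [0,2] + [0,1],
  ∂[0,2,6] = [2,6] − [0,6] + [0,2].
The resulting 10×2 matrix has rank 2, and its Smith normal form has invariant factors (1,1).

Computing H_k = (kernel of ∂_k) / (image of ∂_{k+1}):

  H_0: rank C_0 − rank ∂_1 = 8 − 7 = 1, and the invariant factors of ∂_1 are all 1, so H_0 ≅ Z.
  H_1: rank ker ∂_1 − rank ∂_2 = (10 − 7) − 2 = 1, and the invariant factors of ∂_2 are all 1, so H_1 ≅ Z.
  H_2: rank ker ∂_2 − rank ∂_3 = (2 − 2) − 0 = 0, and there is no ∂_3, so H_2 ≅ 0.

As a check, the Euler characteristic is 8 − 10 + 2 = 0, which agrees with 1 − 1 + 0 = 0.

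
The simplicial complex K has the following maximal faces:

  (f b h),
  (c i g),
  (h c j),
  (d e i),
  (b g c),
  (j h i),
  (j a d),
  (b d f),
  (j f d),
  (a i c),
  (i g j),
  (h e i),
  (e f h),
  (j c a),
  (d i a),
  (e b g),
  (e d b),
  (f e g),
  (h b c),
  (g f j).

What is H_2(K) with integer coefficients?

Order the vertices as a < b < c < d < e < f < g < h < i < j. Listing each simplex with vertices in this order, K has dimension 2 with simplices:

  0-simplices (10): a, b, c, d, e, f, g, h, i, j
  1-simplices (30): ac, ad, ai, aj, bc, bd, be, bf, bg, bh, cg, ch, ci, cj, de, df, di, dj, ef, eg, eh, ei, fg, fh, fj, gi, gj, hi, hj, ij
  2-simplices (20): aci, acj, adi, adj, bcg, bch, bde, bdf, beg, bfh, cgi, chj, dei, dfj, efg, efh, ehi, fgj, gij, hij

so the chain groups are C_0 ≅ Z^10, C_1 ≅ Z^30, C_2 ≅ Z^20.

∂_1: C_1 → C_0 sends each edge [p,q] (with p < q) to q − p.
The resulting 10×30 matrix has rank 9, and its Smith normal form has invariant factors (1,1,1,1,1,1,1,1,1).

∂_2: C_2 → C_1 sends each 2-simplex [p,q,r] to [q,r] − [p,r] + [p,q]. For instance
  ∂bdf = df − bf + bd,
  ∂chj = hj − cj + ch.
As a 30×20 matrix over Z this has rank 20, with invariant factors (1,1,1,1,1,1,1,1,1,1,1,1,1,1,1,1,1,1,1,2).

Now H_k = ker ∂_k / im ∂_{k+1}, so:

  H_2: rank ker ∂_2 − rank ∂_3 = (20 − 20) − 0 = 0, and there is no ∂_3, so H_2 = 0.

(K is a triangulation of the Klein bottle.)

H_2 ≅ 0.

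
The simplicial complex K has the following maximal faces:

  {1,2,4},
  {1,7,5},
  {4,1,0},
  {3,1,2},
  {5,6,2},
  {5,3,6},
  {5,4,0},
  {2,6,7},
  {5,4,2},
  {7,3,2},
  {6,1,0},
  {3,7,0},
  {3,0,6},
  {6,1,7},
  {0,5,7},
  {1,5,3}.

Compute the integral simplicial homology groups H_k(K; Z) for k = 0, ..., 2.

Take the total order 0 < 1 < 2 < 3 < 4 < 5 < 6 < 7 on the vertex set. Then K (dimension 2) consists of the simplices:

  0-simplices (8): [0], [1], [2], [3], [4], [5], [6], [7]
  1-simplices (24): (24 of them)
  2-simplices (16): [0,1,4], [0,1,6], [0,3,6], [0,3,7], [0,4,5], [0,5,7], [1,2,3], [1,2,4], [1,3,5], [1,5,7], [1,6,7], [2,3,7], [2,4,5], [2,5,6], [2,6,7], [3,5,6]

so the chain groups are C_0 ≅ Z^8, C_1 ≅ Z^24, C_2 ≅ Z^16.

∂_1: C_1 → C_0 maps an edge to its endpoints' difference, ∂[p,q] = q − p.
The 8×24 boundary matrix has rank 7 and Smith normal form diag(1,1,1,1,1,1,1).

The boundary map ∂_2: C_2 → C_1 acts by ∂[p,q,r] = [q,r] − [p,r] + [p,q]. For instance
  ∂[0,1,4] = [1,4] − [0,4] + [0,1],
  ∂[0,3,7] = [3,7] − [0,7] + [0,3].
As a 24×16 matrix over Z this has rank 15, with invariant factors (1,1,1,1,1,1,1,1,1,1,1,1,1,1,1).

Now H_k = ker ∂_k / im ∂_{k+1}, so:

  H_0: rank C_0 − rank ∂_1 = 8 − 7 = 1, and the invariant factors of ∂_1 are all 1, so H_0 ≅ Z.
  H_1: rank ker ∂_1 − rank ∂_2 = (24 − 7) − 15 = 2, and the invariant factors of ∂_2 are all 1, so H_1 ≅ Z^2.
  H_2: rank ker ∂_2 − rank ∂_3 = (16 − 15) − 0 = 1, and there is no ∂_3, so H_2 ≅ Z.

H_0 = Z,  H_1 = Z^2,  H_2 = Z.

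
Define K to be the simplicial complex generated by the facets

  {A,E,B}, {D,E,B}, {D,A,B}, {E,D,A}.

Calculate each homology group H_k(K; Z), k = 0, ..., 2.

H_0 = Z,  H_1 = 0,  H_2 = Z.

We work with the vertex ordering A < B < D < E. The simplices of K, each written with vertices in increasing order, are:

  0-simplices (4): A, B, D, E
  1-simplices (6): AB, AD, AE, BD, BE, DE
  2-simplices (4): ABD, ABE, ADE, BDE

so the chain groups are C_0 ≅ Z^4, C_1 ≅ Z^6, C_2 ≅ Z^4.

The boundary map ∂_1: C_1 → C_0 sends each edge [p,q] (with p < q) to q − p. For instance
  ∂AB = B − A.
As a 4×6 matrix over Z this has rank 3, with invariant factors (1,1,1).

Boundary ∂_2: C_2 → C_1 maps a triangle to the signed sum of its edges. For instance
  ∂ADE = DE − AE + AD,
  ∂ABE = BE − AE + AB.
This gives a 6×4 integer matrix of rank 3; reducing to Smith normal form yields diagonal entries (1,1,1).

Computing H_k = (kernel of ∂_k) / (image of ∂_{k+1}):

  H_0: rank C_0 − rank ∂_1 = 4 − 3 = 1, and the invariant factors of ∂_1 are all 1, so H_0 = Z.
  H_1: rank ker ∂_1 − rank ∂_2 = (6 − 3) − 3 = 0, and the invariant factors of ∂_2 are all 1, so H_1 = 0.
  H_2: rank ker ∂_2 − rank ∂_3 = (4 − 3) − 0 = 1, and there is no ∂_3, so H_2 = Z.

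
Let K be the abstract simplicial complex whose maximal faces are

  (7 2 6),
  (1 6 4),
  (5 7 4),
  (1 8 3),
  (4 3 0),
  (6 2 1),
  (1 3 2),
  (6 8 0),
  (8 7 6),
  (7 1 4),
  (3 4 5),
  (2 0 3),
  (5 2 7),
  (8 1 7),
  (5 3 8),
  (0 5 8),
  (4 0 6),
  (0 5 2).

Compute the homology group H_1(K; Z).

We work with the vertex ordering 0 < 1 < 2 < 3 < 4 < 5 < 6 < 7 < 8. The simplices of K, each written with vertices in increasing order, are:

  0-simplices (9): [0], [1], [2], [3], [4], [5], [6], [7], [8]
  1-simplices (27): (27 of them)
  2-simplices (18): [0,2,3], [0,2,5], [0,3,4], [0,4,6], [0,5,8], [0,6,8], [1,2,3], [1,2,6], [1,3,8], [1,4,6], [1,4,7], [1,7,8], [2,5,7], [2,6,7], [3,4,5], [3,5,8], [4,5,7], [6,7,8]

giving chain groups C_0 ≅ Z^9, C_1 ≅ Z^27, C_2 ≅ Z^18.

The boundary map ∂_1: C_1 → C_0 sends each edge [p,q] (with p < q) to q − p.
The 9×27 boundary matrix has rank 8 and Smith normal form diag(1,1,1,1,1,1,1,1).

The boundary map ∂_2: C_2 → C_1 maps a triangle to the signed sum of its edges. For instance
  ∂[3,5,8] = [5,8] − [3,8] + [3,5],
  ∂[1,7,8] = [7,8] − [1,8] + [1,7].
As a 27×18 matrix over Z this has rank 18, with invariant factors (1,1,1,1,1,1,1,1,1,1,1,1,1,1,1,1,1,2).

Now H_k = ker ∂_k / im ∂_{k+1}, so:

  H_1: rank ker ∂_1 − rank ∂_2 = (27 − 8) − 18 = 1, and ∂_2 has invariant factor 2 > 1, so H_1 ≅ Z ⊕ Z/2Z.

H_1 = Z ⊕ Z/2Z.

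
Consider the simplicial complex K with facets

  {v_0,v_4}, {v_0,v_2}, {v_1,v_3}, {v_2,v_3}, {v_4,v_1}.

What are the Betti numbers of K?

b_0 = 1, b_1 = 1.

Take the total order v_0 < v_1 < v_2 < v_3 < v_4 on the vertex set. Then K (dimension 1) consists of the simplices:

  0-simplices (5): [v_0], [v_1], [v_2], [v_3], [v_4]
  1-simplices (5): [v_0,v_2], [v_0,v_4], [v_1,v_3], [v_1,v_4], [v_2,v_3]

Hence C_0 ≅ Z^5, C_1 ≅ Z^5.

The boundary map ∂_1: C_1 → C_0 maps an edge to its endpoints' difference, ∂[p,q] = q − p. For instance
  ∂[v_1,v_4] = [v_4] − [v_1].
This gives a 5×5 integer matrix of rank 4; reducing to Smith normal form yields diagonal entries (1,1,1,1).

Reading off H_k = ker ∂_k / im ∂_{k+1}:

  H_0: rank C_0 − rank ∂_1 = 5 − 4 = 1, and the invariant factors of ∂_1 are all 1, so H_0 = Z.
  H_1: rank ker ∂_1 − rank ∂_2 = (5 − 4) − 0 = 1, and there is no ∂_2, so H_1 = Z.

(K is a triangulation of the circle S^1.)

Hence the Betti numbers are b_0 = 1, b_1 = 1.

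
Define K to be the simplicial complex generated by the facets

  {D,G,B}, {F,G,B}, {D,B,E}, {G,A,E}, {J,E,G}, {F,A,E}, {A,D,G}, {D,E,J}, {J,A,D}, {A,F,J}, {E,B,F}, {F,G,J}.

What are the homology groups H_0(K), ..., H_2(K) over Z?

K has 7 vertices, 18 edges, 12 triangles.
rank ∂_0 = 0, rank ∂_1 = 6 ⇒ b_0 = 7 − 0 − 6 = 1; all invariant factors of ∂_1 are 1 so no torsion. So H_0 ≅ Z.
rank ∂_1 = 6, rank ∂_2 = 12 ⇒ b_1 = 18 − 6 − 12 = 0; ∂_2 has invariant factor(s) [2] giving torsion. So H_1 ≅ Z/2.
rank ∂_2 = 12, rank ∂_3 = 0 ⇒ b_2 = 12 − 12 − 0 = 0. So H_2 ≅ 0.

H_0 = Z,  H_1 = Z/2,  H_2 = 0.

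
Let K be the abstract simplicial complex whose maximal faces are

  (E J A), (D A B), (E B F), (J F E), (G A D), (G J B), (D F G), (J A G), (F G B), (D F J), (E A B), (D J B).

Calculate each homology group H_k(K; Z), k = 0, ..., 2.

H_0 ≅ Z,  H_1 ≅ Z_2,  H_2 = 0.

Take the total order A < B < D < E < F < G < J on the vertex set. Then K (dimension 2) consists of the simplices:

  0-simplices (7): A, B, D, E, F, G, J
  1-simplices (18): AB, AD, AE, AG, AJ, BD, BE, BF, BG, BJ, DF, DG, DJ, EF, EJ, FG, FJ, GJ
  2-simplices (12): ABD, ABE, ADG, AEJ, AGJ, BDJ, BEF, BFG, BGJ, DFG, DFJ, EFJ

giving chain groups C_0 ≅ Z^7, C_1 ≅ Z^18, C_2 ≅ Z^12.

∂_1: C_1 → C_0 is given by ∂[p,q] = [q] − [p]. For instance
  ∂DJ = J − D.
The 7×18 boundary matrix has rank 6 and Smith normal form diag(1,1,1,1,1,1).

Boundary ∂_2: C_2 → C_1 maps a triangle to the signed sum of its edges. For instance
  ∂BEF = EF − BF + BE,
  ∂AGJ = GJ − AJ + AG.
The 18×12 boundary matrix has rank 12 and Smith normal form diag(1,1,1,1,1,1,1,1,1,1,1,2).

Computing H_k = (kernel of ∂_k) / (image of ∂_{k+1}):

  H_0: rank C_0 − rank ∂_1 = 7 − 6 = 1, and the invariant factors of ∂_1 are all 1, so H_0 = Z.
  H_1: rank ker ∂_1 − rank ∂_2 = (18 − 6) − 12 = 0, and ∂_2 has invariant factor 2 > 1, so H_1 = Z_2.
  H_2: rank ker ∂_2 − rank ∂_3 = (12 − 12) − 0 = 0, and there is no ∂_3, so H_2 = 0.

As a check, the Euler characteristic is 7 − 18 + 12 = 1, which agrees with 1 − 0 + 0 = 1.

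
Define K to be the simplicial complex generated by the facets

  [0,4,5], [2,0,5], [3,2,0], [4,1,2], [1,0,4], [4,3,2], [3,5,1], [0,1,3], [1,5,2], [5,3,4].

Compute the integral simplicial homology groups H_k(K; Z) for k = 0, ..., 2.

Take the total order 0 < 1 < 2 < 3 < 4 < 5 on the vertex set. Then K (dimension 2) consists of the simplices:

  0-simplices (6): [0], [1], [2], [3], [4], [5]
  1-simplices (15): [0,1], [0,2], [0,3], [0,4], [0,5], [1,2], [1,3], [1,4], [1,5], [2,3], [2,4], [2,5], [3,4], [3,5], [4,5]
  2-simplices (10): [0,1,3], [0,1,4], [0,2,3], [0,2,5], [0,4,5], [1,2,4], [1,2,5], [1,3,5], [2,3,4], [3,4,5]

Hence C_0 ≅ Z^6, C_1 ≅ Z^15, C_2 ≅ Z^10.

The boundary map ∂_1: C_1 → C_0 sends each edge [p,q] (with p < q) to q − p. For instance
  ∂[0,4] = [4] − [0].
This gives a 6×15 integer matrix of rank 5; reducing to Smith normal form yields diagonal entries (1,1,1,1,1).

∂_2: C_2 → C_1 maps a triangle to the signed sum of its edges. For instance
  ∂[0,2,5] = [2,5] − [0,5] + [0,2],
  ∂[2,3,4] = [3,4] − [2,4] + [2,3].
The resulting 15×10 matrix has rank 10, and its Smith normal form has invariant factors (1,1,1,1,1,1,1,1,1,2).

Computing H_k = (kernel of ∂_k) / (image of ∂_{k+1}):

  H_0: rank C_0 − rank ∂_1 = 6 − 5 = 1, and the invariant factors of ∂_1 are all 1, so H_0 ≅ Z.
  H_1: rank ker ∂_1 − rank ∂_2 = (15 − 5) − 10 = 0, and ∂_2 has invariant factor 2 > 1, so H_1 ≅ Z/2Z.
  H_2: rank ker ∂_2 − rank ∂_3 = (10 − 10) − 0 = 0, and there is no ∂_3, so H_2 ≅ 0.

(K is a triangulation of the real projective plane RP^2.)

H_0 = Z,  H_1 = Z/2Z,  H_2 = 0.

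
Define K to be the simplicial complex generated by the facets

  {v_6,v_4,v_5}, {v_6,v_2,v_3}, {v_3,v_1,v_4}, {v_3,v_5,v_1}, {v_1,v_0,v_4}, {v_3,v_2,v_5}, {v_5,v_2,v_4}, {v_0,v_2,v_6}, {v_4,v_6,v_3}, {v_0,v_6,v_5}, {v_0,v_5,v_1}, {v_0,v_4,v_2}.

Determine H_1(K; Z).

H_1 = Z/2.

Take the total order v_0 < v_1 < v_2 < v_3 < v_4 < v_5 < v_6 on the vertex set. Then K (dimension 2) consists of the simplices:

  0-simplices (7): [v_0], [v_1], [v_2], [v_3], [v_4], [v_5], [v_6]
  1-simplices (18): (18 of them)
  2-simplices (12): (12 of them)

Hence C_0 ≅ Z^7, C_1 ≅ Z^18, C_2 ≅ Z^12.

The boundary map ∂_1: C_1 → C_0 maps an edge to its endpoints' difference, ∂[p,q] = q − p.
As a 7×18 matrix over Z this has rank 6, with invariant factors (1,1,1,1,1,1).

Boundary ∂_2: C_2 → C_1 maps a triangle to the signed sum of its edges. For instance
  ∂[v_0,v_1,v_4] = [v_1,v_4] − [v_0,v_4] + [v_0,v_1],
  ∂[v_2,v_3,v_6] = [v_3,v_6] − [v_2,v_6] + [v_2,v_3].
As a 18×12 matrix over Z this has rank 12, with invariant factors (1,1,1,1,1,1,1,1,1,1,1,2).

Now H_k = ker ∂_k / im ∂_{k+1}, so:

  H_1: rank ker ∂_1 − rank ∂_2 = (18 − 6) − 12 = 0, and ∂_2 has invariant factor 2 > 1, so H_1 ≅ Z/2.

(K is a triangulation of the real projective plane RP^2.)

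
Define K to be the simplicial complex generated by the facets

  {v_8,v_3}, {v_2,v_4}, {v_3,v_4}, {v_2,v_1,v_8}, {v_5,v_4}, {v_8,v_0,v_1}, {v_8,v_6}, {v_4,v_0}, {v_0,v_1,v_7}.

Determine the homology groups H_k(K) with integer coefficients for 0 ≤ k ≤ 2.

H_0 ≅ Z,  H_1 ≅ Z^2,  H_2 = 0.

Order the vertices as v_0 < v_1 < v_2 < v_3 < v_4 < v_5 < v_6 < v_7 < v_8. Listing each simplex with vertices in this order, K has dimension 2 with simplices:

  0-simplices (9): [v_0], [v_1], [v_2], [v_3], [v_4], [v_5], [v_6], [v_7], [v_8]
  1-simplices (13): [v_0,v_1], [v_0,v_4], [v_0,v_7], [v_0,v_8], [v_1,v_2], [v_1,v_7], [v_1,v_8], [v_2,v_4], [v_2,v_8], [v_3,v_4], [v_3,v_8], [v_4,v_5], [v_6,v_8]
  2-simplices (3): [v_0,v_1,v_7], [v_0,v_1,v_8], [v_1,v_2,v_8]

so the chain groups are C_0 ≅ Z^9, C_1 ≅ Z^13, C_2 ≅ Z^3.

∂_1: C_1 → C_0 is given by ∂[p,q] = [q] − [p]. For instance
  ∂[v_0,v_1] = [v_1] − [v_0].
The resulting 9×13 matrix has rank 8, and its Smith normal form has invariant factors (1,1,1,1,1,1,1,1).

∂_2: C_2 → C_1 sends each 2-simplex [p,q,r] to [q,r] − [p,r] + [p,q]. For instance
  ∂[v_1,v_2,v_8] = [v_2,v_8] − [v_1,v_8] + [v_1,v_2],
  ∂[v_0,v_1,v_8] = [v_1,v_8] − [v_0,v_8] + [v_0,v_1].
The resulting 13×3 matrix has rank 3, and its Smith normal form has invariant factors (1,1,1).

Computing H_k = (kernel of ∂_k) / (image of ∂_{k+1}):

  H_0: rank C_0 − rank ∂_1 = 9 − 8 = 1, and the invariant factors of ∂_1 are all 1, so H_0 = Z.
  H_1: rank ker ∂_1 − rank ∂_2 = (13 − 8) − 3 = 2, and the invariant factors of ∂_2 are all 1, so H_1 = Z^2.
  H_2: rank ker ∂_2 − rank ∂_3 = (3 − 3) − 0 = 0, and there is no ∂_3, so H_2 = 0.

As a check, the Euler characteristic is 9 − 13 + 3 = -1, which agrees with 1 − 2 + 0 = -1.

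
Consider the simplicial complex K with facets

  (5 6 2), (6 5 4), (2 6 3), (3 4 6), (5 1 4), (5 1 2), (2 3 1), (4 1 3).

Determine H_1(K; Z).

Take the total order 1 < 2 < 3 < 4 < 5 < 6 on the vertex set. Then K (dimension 2) consists of the simplices:

  0-simplices (6): [1], [2], [3], [4], [5], [6]
  1-simplices (12): [1,2], [1,3], [1,4], [1,5], [2,3], [2,5], [2,6], [3,4], [3,6], [4,5], [4,6], [5,6]
  2-simplices (8): [1,2,3], [1,2,5], [1,3,4], [1,4,5], [2,3,6], [2,5,6], [3,4,6], [4,5,6]

Hence C_0 ≅ Z^6, C_1 ≅ Z^12, C_2 ≅ Z^8.

Boundary ∂_1: C_1 → C_0 sends each edge [p,q] (with p < q) to q − p. For instance
  ∂[3,4] = [4] − [3].
The resulting 6×12 matrix has rank 5, and its Smith normal form has invariant factors (1,1,1,1,1).

∂_2: C_2 → C_1 maps a triangle to the signed sum of its edges. For instance
  ∂[1,2,3] = [2,3] − [1,3] + [1,2],
  ∂[2,3,6] = [3,6] − [2,6] + [2,3].
This gives a 12×8 integer matrix of rank 7; reducing to Smith normal form yields diagonal entries (1,1,1,1,1,1,1).

Computing H_k = (kernel of ∂_k) / (image of ∂_{k+1}):

  H_1: rank ker ∂_1 − rank ∂_2 = (12 − 5) − 7 = 0, and the invariant factors of ∂_2 are all 1, so H_1 ≅ 0.

H_1 = 0.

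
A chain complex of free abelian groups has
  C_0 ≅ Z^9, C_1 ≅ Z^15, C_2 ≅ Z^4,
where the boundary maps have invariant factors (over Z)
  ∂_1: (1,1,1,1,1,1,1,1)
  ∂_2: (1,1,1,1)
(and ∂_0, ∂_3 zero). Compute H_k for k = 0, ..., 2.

H_0 ≅ Z,  H_1 ≅ Z^3,  H_2 = 0.

H_0: b_0 = 9 − 0 − 8 = 1; torsion from ∂_1 factors > 1: none. So H_0 ≅ Z.
H_1: b_1 = 15 − 8 − 4 = 3; torsion from ∂_2 factors > 1: none. So H_1 ≅ Z^3.
H_2: b_2 = 4 − 4 − 0 = 0; torsion from ∂_3 factors > 1: none. So H_2 ≅ 0.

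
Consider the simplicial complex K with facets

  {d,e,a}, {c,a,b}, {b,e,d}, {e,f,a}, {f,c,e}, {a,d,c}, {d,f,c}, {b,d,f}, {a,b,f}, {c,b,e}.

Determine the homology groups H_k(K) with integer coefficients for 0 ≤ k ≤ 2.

H_0 ≅ Z,  H_1 ≅ Z/2,  H_2 = 0.

Take the total order a < b < c < d < e < f on the vertex set. Then K (dimension 2) consists of the simplices:

  0-simplices (6): a, b, c, d, e, f
  1-simplices (15): ab, ac, ad, ae, af, bc, bd, be, bf, cd, ce, cf, de, df, ef
  2-simplices (10): abc, abf, acd, ade, aef, bce, bde, bdf, cdf, cef

so the chain groups are C_0 ≅ Z^6, C_1 ≅ Z^15, C_2 ≅ Z^10.

The boundary map ∂_1: C_1 → C_0 is given by ∂[p,q] = [q] − [p]. For instance
  ∂bc = c − b.
The resulting 6×15 matrix has rank 5, and its Smith normal form has invariant factors (1,1,1,1,1).

∂_2: C_2 → C_1 sends each 2-simplex [p,q,r] to [q,r] − [p,r] + [p,q]. For instance
  ∂ade = de − ae + ad,
  ∂aef = ef − af + ae.
As a 15×10 matrix over Z this has rank 10, with invariant factors (1,1,1,1,1,1,1,1,1,2).

Computing H_k = (kernel of ∂_k) / (image of ∂_{k+1}):

  H_0: rank C_0 − rank ∂_1 = 6 − 5 = 1, and the invariant factors of ∂_1 are all 1, so H_0 = Z.
  H_1: rank ker ∂_1 − rank ∂_2 = (15 − 5) − 10 = 0, and ∂_2 has invariant factor 2 > 1, so H_1 = Z/2.
  H_2: rank ker ∂_2 − rank ∂_3 = (10 − 10) − 0 = 0, and there is no ∂_3, so H_2 = 0.

As a check, the Euler characteristic is 6 − 15 + 10 = 1, which agrees with 1 − 0 + 0 = 1.
(K is a triangulation of the real projective plane RP^2.)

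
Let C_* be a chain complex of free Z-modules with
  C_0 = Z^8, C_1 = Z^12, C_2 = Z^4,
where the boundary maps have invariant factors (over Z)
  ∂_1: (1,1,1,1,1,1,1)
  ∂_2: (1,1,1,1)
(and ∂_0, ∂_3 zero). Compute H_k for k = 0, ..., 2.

H_0: b_0 = 8 − 0 − 7 = 1; torsion from ∂_1 factors > 1: none. So H_0 = Z.
H_1: b_1 = 12 − 7 − 4 = 1; torsion from ∂_2 factors > 1: none. So H_1 = Z.
H_2: b_2 = 4 − 4 − 0 = 0; torsion from ∂_3 factors > 1: none. So H_2 = 0.

H_0 = Z,  H_1 = Z,  H_2 = 0.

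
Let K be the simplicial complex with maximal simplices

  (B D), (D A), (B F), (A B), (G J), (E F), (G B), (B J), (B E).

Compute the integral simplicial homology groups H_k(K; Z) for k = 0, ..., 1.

We work with the vertex ordering A < B < D < E < F < G < J. The simplices of K, each written with vertices in increasing order, are:

  0-simplices (7): A, B, D, E, F, G, J
  1-simplices (9): AB, AD, BD, BE, BF, BG, BJ, EF, GJ

Hence C_0 ≅ Z^7, C_1 ≅ Z^9.

Boundary ∂_1: C_1 → C_0 is given by ∂[p,q] = [q] − [p].
The resulting 7×9 matrix has rank 6, and its Smith normal form has invariant factors (1,1,1,1,1,1).

Reading off H_k = ker ∂_k / im ∂_{k+1}:

  H_0: rank C_0 − rank ∂_1 = 7 − 6 = 1, and the invariant factors of ∂_1 are all 1, so H_0 ≅ Z.
  H_1: rank ker ∂_1 − rank ∂_2 = (9 − 6) − 0 = 3, and there is no ∂_2, so H_1 ≅ Z^3.

As a check, the Euler characteristic is 7 − 9 = -2, which agrees with 1 − 3 = -2.

H_0 ≅ Z,  H_1 ≅ Z^3.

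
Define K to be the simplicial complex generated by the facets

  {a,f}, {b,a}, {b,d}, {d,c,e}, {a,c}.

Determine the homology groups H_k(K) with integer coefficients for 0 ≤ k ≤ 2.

Order the vertices as a < b < c < d < e < f. Listing each simplex with vertices in this order, K has dimension 2 with simplices:

  0-simplices (6): a, b, c, d, e, f
  1-simplices (7): ab, ac, af, bd, cd, ce, de
  2-simplices (1): cde

Hence C_0 ≅ Z^6, C_1 ≅ Z^7, C_2 ≅ Z^1.

∂_1: C_1 → C_0 is given by ∂[p,q] = [q] − [p]. For instance
  ∂af = f − a.
As a 6×7 matrix over Z this has rank 5, with invariant factors (1,1,1,1,1).

Boundary ∂_2: C_2 → C_1 sends each 2-simplex [p,q,r] to [q,r] − [p,r] + [p,q]. For instance
  ∂cde = de − ce + cd.
This gives a 7×1 integer matrix of rank 1; reducing to Smith normal form yields diagonal entries (1).

From H_k ≅ ker(∂_k) / im(∂_{k+1}) we obtain:

  H_0: rank C_0 − rank ∂_1 = 6 − 5 = 1, and the invariant factors of ∂_1 are all 1, so H_0 ≅ Z.
  H_1: rank ker ∂_1 − rank ∂_2 = (7 − 5) − 1 = 1, and the invariant factors of ∂_2 are all 1, so H_1 ≅ Z.
  H_2: rank ker ∂_2 − rank ∂_3 = (1 − 1) − 0 = 0, and there is no ∂_3, so H_2 ≅ 0.

As a check, the Euler characteristic is 6 − 7 + 1 = 0, which agrees with 1 − 1 + 0 = 0.

H_0 = Z,  H_1 = Z,  H_2 = 0.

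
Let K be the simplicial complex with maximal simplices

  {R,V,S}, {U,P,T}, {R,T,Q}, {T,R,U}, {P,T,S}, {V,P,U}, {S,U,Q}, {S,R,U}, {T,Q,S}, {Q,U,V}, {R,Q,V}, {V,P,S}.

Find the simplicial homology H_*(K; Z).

H_0 = Z,  H_1 = Z_2,  H_2 = 0.

Order the vertices as P < Q < R < S < T < U < V. Listing each simplex with vertices in this order, K has dimension 2 with simplices:

  0-simplices (7): P, Q, R, S, T, U, V
  1-simplices (18): PS, PT, PU, PV, QR, QS, QT, QU, QV, RS, RT, RU, RV, ST, SU, SV, TU, UV
  2-simplices (12): PST, PSV, PTU, PUV, QRT, QRV, QST, QSU, QUV, RSU, RSV, RTU

Hence C_0 ≅ Z^7, C_1 ≅ Z^18, C_2 ≅ Z^12.

∂_1: C_1 → C_0 maps an edge to its endpoints' difference, ∂[p,q] = q − p. For instance
  ∂SU = U − S.
The 7×18 boundary matrix has rank 6 and Smith normal form diag(1,1,1,1,1,1).

The boundary map ∂_2: C_2 → C_1 maps a triangle to the signed sum of its edges. For instance
  ∂RSV = SV − RV + RS,
  ∂QRT = RT − QT + QR.
The 18×12 boundary matrix has rank 12 and Smith normal form diag(1,1,1,1,1,1,1,1,1,1,1,2).

Now H_k = ker ∂_k / im ∂_{k+1}, so:

  H_0: rank C_0 − rank ∂_1 = 7 − 6 = 1, and the invariant factors of ∂_1 are all 1, so H_0 ≅ Z.
  H_1: rank ker ∂_1 − rank ∂_2 = (18 − 6) − 12 = 0, and ∂_2 has invariant factor 2 > 1, so H_1 ≅ Z_2.
  H_2: rank ker ∂_2 − rank ∂_3 = (12 − 12) − 0 = 0, and there is no ∂_3, so H_2 ≅ 0.

As a check, the Euler characteristic is 7 − 18 + 12 = 1, which agrees with 1 − 0 + 0 = 1.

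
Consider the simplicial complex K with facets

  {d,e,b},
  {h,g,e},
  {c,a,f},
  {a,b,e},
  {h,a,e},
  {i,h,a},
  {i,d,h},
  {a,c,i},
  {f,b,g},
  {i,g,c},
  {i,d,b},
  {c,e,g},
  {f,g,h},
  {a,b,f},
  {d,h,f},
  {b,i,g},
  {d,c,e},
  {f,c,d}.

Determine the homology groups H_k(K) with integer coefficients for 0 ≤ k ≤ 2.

H_0 ≅ Z,  H_1 ≅ Z^2,  H_2 ≅ Z.

Fix the vertex order a < b < c < d < e < f < g < h < i and write every simplex with vertices in increasing order. Then dim K = 2 and the simplices of K are:

  0-simplices (9): a, b, c, d, e, f, g, h, i
  1-simplices (27): ab, ac, ae, af, ah, ai, bd, be, bf, bg, bi, cd, ce, cf, cg, ci, de, df, dh, di, eg, eh, fg, fh, gh, gi, hi
  2-simplices (18): abe, abf, acf, aci, aeh, ahi, bde, bdi, bfg, bgi, cde, cdf, ceg, cgi, dfh, dhi, egh, fgh

Hence C_0 ≅ Z^9, C_1 ≅ Z^27, C_2 ≅ Z^18.

The boundary map ∂_1: C_1 → C_0 is given by ∂[p,q] = [q] − [p]. For instance
  ∂ci = i − c.
This gives a 9×27 integer matrix of rank 8; reducing to Smith normal form yields diagonal entries (1,1,1,1,1,1,1,1).

∂_2: C_2 → C_1 maps a triangle to the signed sum of its edges. For instance
  ∂egh = gh − eh + eg,
  ∂bde = de − be + bd.
The resulting 27×18 matrix has rank 17, and its Smith normal form has invariant factors (1,1,1,1,1,1,1,1,1,1,1,1,1,1,1,1,1).

From H_k ≅ ker(∂_k) / im(∂_{k+1}) we obtain:

  H_0: rank C_0 − rank ∂_1 = 9 − 8 = 1, and the invariant factors of ∂_1 are all 1, so H_0 = Z.
  H_1: rank ker ∂_1 − rank ∂_2 = (27 − 8) − 17 = 2, and the invariant factors of ∂_2 are all 1, so H_1 = Z^2.
  H_2: rank ker ∂_2 − rank ∂_3 = (18 − 17) − 0 = 1, and there is no ∂_3, so H_2 = Z.

As a check, the Euler characteristic is 9 − 27 + 18 = 0, which agrees with 1 − 2 + 1 = 0.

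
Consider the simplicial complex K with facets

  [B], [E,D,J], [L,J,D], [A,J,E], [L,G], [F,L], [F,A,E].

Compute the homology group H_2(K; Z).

Take the total order A < B < D < E < F < G < J < L on the vertex set. Then K (dimension 2) consists of the simplices:

  0-simplices (8): A, B, D, E, F, G, J, L
  1-simplices (11): AE, AF, AJ, DE, DJ, DL, EF, EJ, FL, GL, JL
  2-simplices (4): AEF, AEJ, DEJ, DJL

Hence C_0 ≅ Z^8, C_1 ≅ Z^11, C_2 ≅ Z^4.

Boundary ∂_1: C_1 → C_0 is given by ∂[p,q] = [q] − [p]. For instance
  ∂DE = E − D.
This gives a 8×11 integer matrix of rank 6; reducing to Smith normal form yields diagonal entries (1,1,1,1,1,1).

Boundary ∂_2: C_2 → C_1 maps a triangle to the signed sum of its edges. For instance
  ∂DEJ = EJ − DJ + DE,
  ∂AEJ = EJ − AJ + AE.
As a 11×4 matrix over Z this has rank 4, with invariant factors (1,1,1,1).

Reading off H_k = ker ∂_k / im ∂_{k+1}:

  H_2: rank ker ∂_2 − rank ∂_3 = (4 − 4) − 0 = 0, and there is no ∂_3, so H_2 = 0.

H_2 = 0.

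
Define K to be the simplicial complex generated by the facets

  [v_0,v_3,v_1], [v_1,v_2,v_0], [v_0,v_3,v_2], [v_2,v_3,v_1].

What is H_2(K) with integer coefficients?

We work with the vertex ordering v_0 < v_1 < v_2 < v_3. The simplices of K, each written with vertices in increasing order, are:

  0-simplices (4): [v_0], [v_1], [v_2], [v_3]
  1-simplices (6): [v_0,v_1], [v_0,v_2], [v_0,v_3], [v_1,v_2], [v_1,v_3], [v_2,v_3]
  2-simplices (4): [v_0,v_1,v_2], [v_0,v_1,v_3], [v_0,v_2,v_3], [v_1,v_2,v_3]

giving chain groups C_0 ≅ Z^4, C_1 ≅ Z^6, C_2 ≅ Z^4.

The boundary map ∂_1: C_1 → C_0 maps an edge to its endpoints' difference, ∂[p,q] = q − p.
The resulting 4×6 matrix has rank 3, and its Smith normal form has invariant factors (1,1,1).

∂_2: C_2 → C_1 sends each 2-simplex [p,q,r] to [q,r] − [p,r] + [p,q]. For instance
  ∂[v_1,v_2,v_3] = [v_2,v_3] − [v_1,v_3] + [v_1,v_2],
  ∂[v_0,v_2,v_3] = [v_2,v_3] − [v_0,v_3] + [v_0,v_2].
As a 6×4 matrix over Z this has rank 3, with invariant factors (1,1,1).

Now H_k = ker ∂_k / im ∂_{k+1}, so:

  H_2: rank ker ∂_2 − rank ∂_3 = (4 − 3) − 0 = 1, and there is no ∂_3, so H_2 ≅ Z.

H_2 ≅ Z.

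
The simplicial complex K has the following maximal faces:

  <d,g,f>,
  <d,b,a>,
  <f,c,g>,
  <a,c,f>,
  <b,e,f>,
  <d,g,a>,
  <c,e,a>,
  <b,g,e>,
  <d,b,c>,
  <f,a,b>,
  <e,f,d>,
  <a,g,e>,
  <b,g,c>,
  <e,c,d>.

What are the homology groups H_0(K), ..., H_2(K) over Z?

We work with the vertex ordering a < b < c < d < e < f < g. The simplices of K, each written with vertices in increasing order, are:

  0-simplices (7): a, b, c, d, e, f, g
  1-simplices (21): ab, ac, ad, ae, af, ag, bc, bd, be, bf, bg, cd, ce, cf, cg, de, df, dg, ef, eg, fg
  2-simplices (14): abd, abf, ace, acf, adg, aeg, bcd, bcg, bef, beg, cde, cfg, def, dfg

giving chain groups C_0 ≅ Z^7, C_1 ≅ Z^21, C_2 ≅ Z^14.

∂_1: C_1 → C_0 maps an edge to its endpoints' difference, ∂[p,q] = q − p.
The resulting 7×21 matrix has rank 6, and its Smith normal form has invariant factors (1,1,1,1,1,1).

∂_2: C_2 → C_1 maps a triangle to the signed sum of its edges. For instance
  ∂bcd = cd − bd + bc,
  ∂acf = cf − af + ac.
The 21×14 boundary matrix has rank 13 and Smith normal form diag(1,1,1,1,1,1,1,1,1,1,1,1,1).

Computing H_k = (kernel of ∂_k) / (image of ∂_{k+1}):

  H_0: rank C_0 − rank ∂_1 = 7 − 6 = 1, and the invariant factors of ∂_1 are all 1, so H_0 ≅ Z.
  H_1: rank ker ∂_1 − rank ∂_2 = (21 − 6) − 13 = 2, and the invariant factors of ∂_2 are all 1, so H_1 ≅ Z^2.
  H_2: rank ker ∂_2 − rank ∂_3 = (14 − 13) − 0 = 1, and there is no ∂_3, so H_2 ≅ Z.

As a check, the Euler characteristic is 7 − 21 + 14 = 0, which agrees with 1 − 2 + 1 = 0.
(K is a triangulation of the torus T^2.)

H_0 ≅ Z,  H_1 ≅ Z^2,  H_2 ≅ Z.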